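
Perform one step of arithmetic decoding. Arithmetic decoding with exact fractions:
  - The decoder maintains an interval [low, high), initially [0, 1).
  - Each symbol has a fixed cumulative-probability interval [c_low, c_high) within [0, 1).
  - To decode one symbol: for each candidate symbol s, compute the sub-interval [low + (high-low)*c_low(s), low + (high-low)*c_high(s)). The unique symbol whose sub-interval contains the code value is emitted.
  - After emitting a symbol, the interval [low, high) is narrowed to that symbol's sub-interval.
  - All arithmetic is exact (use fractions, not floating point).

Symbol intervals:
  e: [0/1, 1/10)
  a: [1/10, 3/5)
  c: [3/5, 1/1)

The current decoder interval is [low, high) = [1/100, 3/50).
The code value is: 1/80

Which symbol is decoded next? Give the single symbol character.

Answer: e

Derivation:
Interval width = high − low = 3/50 − 1/100 = 1/20
Scaled code = (code − low) / width = (1/80 − 1/100) / 1/20 = 1/20
  e: [0/1, 1/10) ← scaled code falls here ✓
  a: [1/10, 3/5) 
  c: [3/5, 1/1) 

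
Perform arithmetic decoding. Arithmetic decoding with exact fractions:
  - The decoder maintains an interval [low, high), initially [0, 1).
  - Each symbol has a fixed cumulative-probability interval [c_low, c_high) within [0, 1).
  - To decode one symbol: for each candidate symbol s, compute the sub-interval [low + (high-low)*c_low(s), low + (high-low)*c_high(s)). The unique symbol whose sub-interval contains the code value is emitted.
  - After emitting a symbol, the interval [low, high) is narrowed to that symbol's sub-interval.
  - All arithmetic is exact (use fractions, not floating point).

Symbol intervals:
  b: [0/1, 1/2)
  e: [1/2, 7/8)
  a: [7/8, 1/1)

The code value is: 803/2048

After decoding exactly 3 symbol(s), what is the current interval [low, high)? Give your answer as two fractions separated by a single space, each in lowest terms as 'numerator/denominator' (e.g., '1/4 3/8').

Answer: 11/32 53/128

Derivation:
Step 1: interval [0/1, 1/1), width = 1/1 - 0/1 = 1/1
  'b': [0/1 + 1/1*0/1, 0/1 + 1/1*1/2) = [0/1, 1/2) <- contains code 803/2048
  'e': [0/1 + 1/1*1/2, 0/1 + 1/1*7/8) = [1/2, 7/8)
  'a': [0/1 + 1/1*7/8, 0/1 + 1/1*1/1) = [7/8, 1/1)
  emit 'b', narrow to [0/1, 1/2)
Step 2: interval [0/1, 1/2), width = 1/2 - 0/1 = 1/2
  'b': [0/1 + 1/2*0/1, 0/1 + 1/2*1/2) = [0/1, 1/4)
  'e': [0/1 + 1/2*1/2, 0/1 + 1/2*7/8) = [1/4, 7/16) <- contains code 803/2048
  'a': [0/1 + 1/2*7/8, 0/1 + 1/2*1/1) = [7/16, 1/2)
  emit 'e', narrow to [1/4, 7/16)
Step 3: interval [1/4, 7/16), width = 7/16 - 1/4 = 3/16
  'b': [1/4 + 3/16*0/1, 1/4 + 3/16*1/2) = [1/4, 11/32)
  'e': [1/4 + 3/16*1/2, 1/4 + 3/16*7/8) = [11/32, 53/128) <- contains code 803/2048
  'a': [1/4 + 3/16*7/8, 1/4 + 3/16*1/1) = [53/128, 7/16)
  emit 'e', narrow to [11/32, 53/128)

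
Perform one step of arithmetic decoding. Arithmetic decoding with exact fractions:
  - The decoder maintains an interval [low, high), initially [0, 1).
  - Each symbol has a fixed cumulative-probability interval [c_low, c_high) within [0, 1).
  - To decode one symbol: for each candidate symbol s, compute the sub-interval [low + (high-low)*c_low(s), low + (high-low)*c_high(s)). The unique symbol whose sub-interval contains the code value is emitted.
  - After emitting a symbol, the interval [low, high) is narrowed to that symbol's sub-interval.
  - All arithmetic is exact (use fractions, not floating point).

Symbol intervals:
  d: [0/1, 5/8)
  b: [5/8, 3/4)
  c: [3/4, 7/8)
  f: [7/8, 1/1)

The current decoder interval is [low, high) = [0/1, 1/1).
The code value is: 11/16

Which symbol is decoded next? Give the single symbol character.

Interval width = high − low = 1/1 − 0/1 = 1/1
Scaled code = (code − low) / width = (11/16 − 0/1) / 1/1 = 11/16
  d: [0/1, 5/8) 
  b: [5/8, 3/4) ← scaled code falls here ✓
  c: [3/4, 7/8) 
  f: [7/8, 1/1) 

Answer: b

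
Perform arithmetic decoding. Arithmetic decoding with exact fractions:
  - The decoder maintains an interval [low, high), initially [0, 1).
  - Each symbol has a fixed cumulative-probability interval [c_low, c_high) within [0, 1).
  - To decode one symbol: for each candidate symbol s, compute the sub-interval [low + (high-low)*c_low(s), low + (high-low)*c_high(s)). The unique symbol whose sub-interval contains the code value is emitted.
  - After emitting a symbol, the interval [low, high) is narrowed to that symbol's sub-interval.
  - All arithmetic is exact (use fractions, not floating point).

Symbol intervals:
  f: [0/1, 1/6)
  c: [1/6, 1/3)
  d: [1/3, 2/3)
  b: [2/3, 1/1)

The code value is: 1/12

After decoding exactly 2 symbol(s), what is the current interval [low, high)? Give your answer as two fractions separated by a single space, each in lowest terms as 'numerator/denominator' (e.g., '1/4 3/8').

Step 1: interval [0/1, 1/1), width = 1/1 - 0/1 = 1/1
  'f': [0/1 + 1/1*0/1, 0/1 + 1/1*1/6) = [0/1, 1/6) <- contains code 1/12
  'c': [0/1 + 1/1*1/6, 0/1 + 1/1*1/3) = [1/6, 1/3)
  'd': [0/1 + 1/1*1/3, 0/1 + 1/1*2/3) = [1/3, 2/3)
  'b': [0/1 + 1/1*2/3, 0/1 + 1/1*1/1) = [2/3, 1/1)
  emit 'f', narrow to [0/1, 1/6)
Step 2: interval [0/1, 1/6), width = 1/6 - 0/1 = 1/6
  'f': [0/1 + 1/6*0/1, 0/1 + 1/6*1/6) = [0/1, 1/36)
  'c': [0/1 + 1/6*1/6, 0/1 + 1/6*1/3) = [1/36, 1/18)
  'd': [0/1 + 1/6*1/3, 0/1 + 1/6*2/3) = [1/18, 1/9) <- contains code 1/12
  'b': [0/1 + 1/6*2/3, 0/1 + 1/6*1/1) = [1/9, 1/6)
  emit 'd', narrow to [1/18, 1/9)

Answer: 1/18 1/9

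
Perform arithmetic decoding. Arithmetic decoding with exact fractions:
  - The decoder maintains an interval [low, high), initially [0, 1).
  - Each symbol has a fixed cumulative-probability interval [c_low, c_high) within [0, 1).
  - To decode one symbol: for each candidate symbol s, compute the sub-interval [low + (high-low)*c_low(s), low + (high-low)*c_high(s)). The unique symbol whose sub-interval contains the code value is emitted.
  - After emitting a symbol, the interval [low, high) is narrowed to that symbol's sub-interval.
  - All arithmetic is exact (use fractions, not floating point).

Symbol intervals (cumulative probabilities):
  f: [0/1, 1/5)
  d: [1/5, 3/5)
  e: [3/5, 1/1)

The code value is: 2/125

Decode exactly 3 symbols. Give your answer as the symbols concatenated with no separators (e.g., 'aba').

Step 1: interval [0/1, 1/1), width = 1/1 - 0/1 = 1/1
  'f': [0/1 + 1/1*0/1, 0/1 + 1/1*1/5) = [0/1, 1/5) <- contains code 2/125
  'd': [0/1 + 1/1*1/5, 0/1 + 1/1*3/5) = [1/5, 3/5)
  'e': [0/1 + 1/1*3/5, 0/1 + 1/1*1/1) = [3/5, 1/1)
  emit 'f', narrow to [0/1, 1/5)
Step 2: interval [0/1, 1/5), width = 1/5 - 0/1 = 1/5
  'f': [0/1 + 1/5*0/1, 0/1 + 1/5*1/5) = [0/1, 1/25) <- contains code 2/125
  'd': [0/1 + 1/5*1/5, 0/1 + 1/5*3/5) = [1/25, 3/25)
  'e': [0/1 + 1/5*3/5, 0/1 + 1/5*1/1) = [3/25, 1/5)
  emit 'f', narrow to [0/1, 1/25)
Step 3: interval [0/1, 1/25), width = 1/25 - 0/1 = 1/25
  'f': [0/1 + 1/25*0/1, 0/1 + 1/25*1/5) = [0/1, 1/125)
  'd': [0/1 + 1/25*1/5, 0/1 + 1/25*3/5) = [1/125, 3/125) <- contains code 2/125
  'e': [0/1 + 1/25*3/5, 0/1 + 1/25*1/1) = [3/125, 1/25)
  emit 'd', narrow to [1/125, 3/125)

Answer: ffd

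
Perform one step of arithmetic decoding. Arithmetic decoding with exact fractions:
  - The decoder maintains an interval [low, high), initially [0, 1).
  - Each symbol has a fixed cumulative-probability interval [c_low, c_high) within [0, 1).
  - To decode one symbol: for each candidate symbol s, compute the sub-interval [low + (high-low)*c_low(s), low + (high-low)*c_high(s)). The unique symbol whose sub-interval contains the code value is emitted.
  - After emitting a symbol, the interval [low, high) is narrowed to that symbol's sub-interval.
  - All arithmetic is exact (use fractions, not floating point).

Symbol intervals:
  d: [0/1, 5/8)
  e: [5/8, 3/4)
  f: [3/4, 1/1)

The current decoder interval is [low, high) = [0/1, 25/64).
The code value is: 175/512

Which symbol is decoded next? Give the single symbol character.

Answer: f

Derivation:
Interval width = high − low = 25/64 − 0/1 = 25/64
Scaled code = (code − low) / width = (175/512 − 0/1) / 25/64 = 7/8
  d: [0/1, 5/8) 
  e: [5/8, 3/4) 
  f: [3/4, 1/1) ← scaled code falls here ✓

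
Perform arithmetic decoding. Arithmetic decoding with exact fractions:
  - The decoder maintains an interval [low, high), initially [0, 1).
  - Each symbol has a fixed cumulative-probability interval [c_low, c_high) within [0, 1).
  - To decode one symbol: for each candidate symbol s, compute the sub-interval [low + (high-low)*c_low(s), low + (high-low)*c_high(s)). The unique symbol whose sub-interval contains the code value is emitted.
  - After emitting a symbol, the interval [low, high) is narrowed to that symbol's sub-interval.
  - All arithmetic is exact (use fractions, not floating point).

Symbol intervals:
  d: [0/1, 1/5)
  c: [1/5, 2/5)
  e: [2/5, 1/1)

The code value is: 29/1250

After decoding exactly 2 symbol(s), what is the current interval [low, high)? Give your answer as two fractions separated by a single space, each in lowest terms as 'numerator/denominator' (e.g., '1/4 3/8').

Answer: 0/1 1/25

Derivation:
Step 1: interval [0/1, 1/1), width = 1/1 - 0/1 = 1/1
  'd': [0/1 + 1/1*0/1, 0/1 + 1/1*1/5) = [0/1, 1/5) <- contains code 29/1250
  'c': [0/1 + 1/1*1/5, 0/1 + 1/1*2/5) = [1/5, 2/5)
  'e': [0/1 + 1/1*2/5, 0/1 + 1/1*1/1) = [2/5, 1/1)
  emit 'd', narrow to [0/1, 1/5)
Step 2: interval [0/1, 1/5), width = 1/5 - 0/1 = 1/5
  'd': [0/1 + 1/5*0/1, 0/1 + 1/5*1/5) = [0/1, 1/25) <- contains code 29/1250
  'c': [0/1 + 1/5*1/5, 0/1 + 1/5*2/5) = [1/25, 2/25)
  'e': [0/1 + 1/5*2/5, 0/1 + 1/5*1/1) = [2/25, 1/5)
  emit 'd', narrow to [0/1, 1/25)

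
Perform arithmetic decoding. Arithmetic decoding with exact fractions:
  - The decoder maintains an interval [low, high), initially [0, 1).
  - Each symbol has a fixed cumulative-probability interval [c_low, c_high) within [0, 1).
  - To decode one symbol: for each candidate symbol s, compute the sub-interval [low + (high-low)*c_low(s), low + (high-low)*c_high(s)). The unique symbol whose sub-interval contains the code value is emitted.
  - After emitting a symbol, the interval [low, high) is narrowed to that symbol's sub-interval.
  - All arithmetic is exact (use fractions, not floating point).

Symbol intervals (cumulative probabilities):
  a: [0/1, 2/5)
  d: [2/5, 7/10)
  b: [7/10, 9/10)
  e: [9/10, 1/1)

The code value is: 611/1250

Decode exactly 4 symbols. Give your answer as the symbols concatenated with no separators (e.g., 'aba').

Step 1: interval [0/1, 1/1), width = 1/1 - 0/1 = 1/1
  'a': [0/1 + 1/1*0/1, 0/1 + 1/1*2/5) = [0/1, 2/5)
  'd': [0/1 + 1/1*2/5, 0/1 + 1/1*7/10) = [2/5, 7/10) <- contains code 611/1250
  'b': [0/1 + 1/1*7/10, 0/1 + 1/1*9/10) = [7/10, 9/10)
  'e': [0/1 + 1/1*9/10, 0/1 + 1/1*1/1) = [9/10, 1/1)
  emit 'd', narrow to [2/5, 7/10)
Step 2: interval [2/5, 7/10), width = 7/10 - 2/5 = 3/10
  'a': [2/5 + 3/10*0/1, 2/5 + 3/10*2/5) = [2/5, 13/25) <- contains code 611/1250
  'd': [2/5 + 3/10*2/5, 2/5 + 3/10*7/10) = [13/25, 61/100)
  'b': [2/5 + 3/10*7/10, 2/5 + 3/10*9/10) = [61/100, 67/100)
  'e': [2/5 + 3/10*9/10, 2/5 + 3/10*1/1) = [67/100, 7/10)
  emit 'a', narrow to [2/5, 13/25)
Step 3: interval [2/5, 13/25), width = 13/25 - 2/5 = 3/25
  'a': [2/5 + 3/25*0/1, 2/5 + 3/25*2/5) = [2/5, 56/125)
  'd': [2/5 + 3/25*2/5, 2/5 + 3/25*7/10) = [56/125, 121/250)
  'b': [2/5 + 3/25*7/10, 2/5 + 3/25*9/10) = [121/250, 127/250) <- contains code 611/1250
  'e': [2/5 + 3/25*9/10, 2/5 + 3/25*1/1) = [127/250, 13/25)
  emit 'b', narrow to [121/250, 127/250)
Step 4: interval [121/250, 127/250), width = 127/250 - 121/250 = 3/125
  'a': [121/250 + 3/125*0/1, 121/250 + 3/125*2/5) = [121/250, 617/1250) <- contains code 611/1250
  'd': [121/250 + 3/125*2/5, 121/250 + 3/125*7/10) = [617/1250, 313/625)
  'b': [121/250 + 3/125*7/10, 121/250 + 3/125*9/10) = [313/625, 316/625)
  'e': [121/250 + 3/125*9/10, 121/250 + 3/125*1/1) = [316/625, 127/250)
  emit 'a', narrow to [121/250, 617/1250)

Answer: daba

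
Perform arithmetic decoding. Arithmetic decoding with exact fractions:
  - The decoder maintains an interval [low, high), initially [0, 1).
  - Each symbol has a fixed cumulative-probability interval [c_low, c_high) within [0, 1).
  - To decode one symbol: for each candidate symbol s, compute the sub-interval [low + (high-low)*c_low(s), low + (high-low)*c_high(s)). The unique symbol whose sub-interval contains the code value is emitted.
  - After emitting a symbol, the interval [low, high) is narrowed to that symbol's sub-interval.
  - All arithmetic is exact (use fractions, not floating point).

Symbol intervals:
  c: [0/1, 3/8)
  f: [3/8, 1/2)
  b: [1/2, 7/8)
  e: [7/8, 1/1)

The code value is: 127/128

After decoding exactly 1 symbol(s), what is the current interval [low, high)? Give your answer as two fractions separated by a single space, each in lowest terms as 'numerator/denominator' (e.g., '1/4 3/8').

Answer: 7/8 1/1

Derivation:
Step 1: interval [0/1, 1/1), width = 1/1 - 0/1 = 1/1
  'c': [0/1 + 1/1*0/1, 0/1 + 1/1*3/8) = [0/1, 3/8)
  'f': [0/1 + 1/1*3/8, 0/1 + 1/1*1/2) = [3/8, 1/2)
  'b': [0/1 + 1/1*1/2, 0/1 + 1/1*7/8) = [1/2, 7/8)
  'e': [0/1 + 1/1*7/8, 0/1 + 1/1*1/1) = [7/8, 1/1) <- contains code 127/128
  emit 'e', narrow to [7/8, 1/1)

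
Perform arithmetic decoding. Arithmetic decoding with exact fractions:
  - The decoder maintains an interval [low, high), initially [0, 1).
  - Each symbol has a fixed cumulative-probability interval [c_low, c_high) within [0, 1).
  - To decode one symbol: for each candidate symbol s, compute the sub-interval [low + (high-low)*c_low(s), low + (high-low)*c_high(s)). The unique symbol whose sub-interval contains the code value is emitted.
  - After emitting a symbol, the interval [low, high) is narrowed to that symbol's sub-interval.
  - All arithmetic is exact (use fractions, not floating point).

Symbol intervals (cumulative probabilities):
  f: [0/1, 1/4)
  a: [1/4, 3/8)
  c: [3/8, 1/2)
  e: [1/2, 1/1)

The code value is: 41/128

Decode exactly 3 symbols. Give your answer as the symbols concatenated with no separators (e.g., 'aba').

Step 1: interval [0/1, 1/1), width = 1/1 - 0/1 = 1/1
  'f': [0/1 + 1/1*0/1, 0/1 + 1/1*1/4) = [0/1, 1/4)
  'a': [0/1 + 1/1*1/4, 0/1 + 1/1*3/8) = [1/4, 3/8) <- contains code 41/128
  'c': [0/1 + 1/1*3/8, 0/1 + 1/1*1/2) = [3/8, 1/2)
  'e': [0/1 + 1/1*1/2, 0/1 + 1/1*1/1) = [1/2, 1/1)
  emit 'a', narrow to [1/4, 3/8)
Step 2: interval [1/4, 3/8), width = 3/8 - 1/4 = 1/8
  'f': [1/4 + 1/8*0/1, 1/4 + 1/8*1/4) = [1/4, 9/32)
  'a': [1/4 + 1/8*1/4, 1/4 + 1/8*3/8) = [9/32, 19/64)
  'c': [1/4 + 1/8*3/8, 1/4 + 1/8*1/2) = [19/64, 5/16)
  'e': [1/4 + 1/8*1/2, 1/4 + 1/8*1/1) = [5/16, 3/8) <- contains code 41/128
  emit 'e', narrow to [5/16, 3/8)
Step 3: interval [5/16, 3/8), width = 3/8 - 5/16 = 1/16
  'f': [5/16 + 1/16*0/1, 5/16 + 1/16*1/4) = [5/16, 21/64) <- contains code 41/128
  'a': [5/16 + 1/16*1/4, 5/16 + 1/16*3/8) = [21/64, 43/128)
  'c': [5/16 + 1/16*3/8, 5/16 + 1/16*1/2) = [43/128, 11/32)
  'e': [5/16 + 1/16*1/2, 5/16 + 1/16*1/1) = [11/32, 3/8)
  emit 'f', narrow to [5/16, 21/64)

Answer: aef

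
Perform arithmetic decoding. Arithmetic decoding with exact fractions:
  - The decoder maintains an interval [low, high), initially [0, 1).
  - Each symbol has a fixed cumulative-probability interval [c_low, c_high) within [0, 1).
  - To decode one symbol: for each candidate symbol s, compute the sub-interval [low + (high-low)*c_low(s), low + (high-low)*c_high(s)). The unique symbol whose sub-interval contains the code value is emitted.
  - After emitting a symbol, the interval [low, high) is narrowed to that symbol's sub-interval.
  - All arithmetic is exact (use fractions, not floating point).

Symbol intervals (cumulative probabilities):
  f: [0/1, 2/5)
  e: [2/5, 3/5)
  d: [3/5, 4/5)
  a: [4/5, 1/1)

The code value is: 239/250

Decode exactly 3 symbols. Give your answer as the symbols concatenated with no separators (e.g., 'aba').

Answer: ada

Derivation:
Step 1: interval [0/1, 1/1), width = 1/1 - 0/1 = 1/1
  'f': [0/1 + 1/1*0/1, 0/1 + 1/1*2/5) = [0/1, 2/5)
  'e': [0/1 + 1/1*2/5, 0/1 + 1/1*3/5) = [2/5, 3/5)
  'd': [0/1 + 1/1*3/5, 0/1 + 1/1*4/5) = [3/5, 4/5)
  'a': [0/1 + 1/1*4/5, 0/1 + 1/1*1/1) = [4/5, 1/1) <- contains code 239/250
  emit 'a', narrow to [4/5, 1/1)
Step 2: interval [4/5, 1/1), width = 1/1 - 4/5 = 1/5
  'f': [4/5 + 1/5*0/1, 4/5 + 1/5*2/5) = [4/5, 22/25)
  'e': [4/5 + 1/5*2/5, 4/5 + 1/5*3/5) = [22/25, 23/25)
  'd': [4/5 + 1/5*3/5, 4/5 + 1/5*4/5) = [23/25, 24/25) <- contains code 239/250
  'a': [4/5 + 1/5*4/5, 4/5 + 1/5*1/1) = [24/25, 1/1)
  emit 'd', narrow to [23/25, 24/25)
Step 3: interval [23/25, 24/25), width = 24/25 - 23/25 = 1/25
  'f': [23/25 + 1/25*0/1, 23/25 + 1/25*2/5) = [23/25, 117/125)
  'e': [23/25 + 1/25*2/5, 23/25 + 1/25*3/5) = [117/125, 118/125)
  'd': [23/25 + 1/25*3/5, 23/25 + 1/25*4/5) = [118/125, 119/125)
  'a': [23/25 + 1/25*4/5, 23/25 + 1/25*1/1) = [119/125, 24/25) <- contains code 239/250
  emit 'a', narrow to [119/125, 24/25)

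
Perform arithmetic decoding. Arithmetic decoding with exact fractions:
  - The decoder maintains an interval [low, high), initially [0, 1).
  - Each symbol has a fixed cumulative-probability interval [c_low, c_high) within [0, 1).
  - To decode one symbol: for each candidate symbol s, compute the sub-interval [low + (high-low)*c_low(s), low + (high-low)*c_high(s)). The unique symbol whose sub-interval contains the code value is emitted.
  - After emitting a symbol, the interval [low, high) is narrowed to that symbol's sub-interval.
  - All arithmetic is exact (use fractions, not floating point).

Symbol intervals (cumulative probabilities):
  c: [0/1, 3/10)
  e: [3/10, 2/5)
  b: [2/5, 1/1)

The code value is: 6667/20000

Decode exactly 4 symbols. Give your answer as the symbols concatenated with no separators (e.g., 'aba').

Answer: eeee

Derivation:
Step 1: interval [0/1, 1/1), width = 1/1 - 0/1 = 1/1
  'c': [0/1 + 1/1*0/1, 0/1 + 1/1*3/10) = [0/1, 3/10)
  'e': [0/1 + 1/1*3/10, 0/1 + 1/1*2/5) = [3/10, 2/5) <- contains code 6667/20000
  'b': [0/1 + 1/1*2/5, 0/1 + 1/1*1/1) = [2/5, 1/1)
  emit 'e', narrow to [3/10, 2/5)
Step 2: interval [3/10, 2/5), width = 2/5 - 3/10 = 1/10
  'c': [3/10 + 1/10*0/1, 3/10 + 1/10*3/10) = [3/10, 33/100)
  'e': [3/10 + 1/10*3/10, 3/10 + 1/10*2/5) = [33/100, 17/50) <- contains code 6667/20000
  'b': [3/10 + 1/10*2/5, 3/10 + 1/10*1/1) = [17/50, 2/5)
  emit 'e', narrow to [33/100, 17/50)
Step 3: interval [33/100, 17/50), width = 17/50 - 33/100 = 1/100
  'c': [33/100 + 1/100*0/1, 33/100 + 1/100*3/10) = [33/100, 333/1000)
  'e': [33/100 + 1/100*3/10, 33/100 + 1/100*2/5) = [333/1000, 167/500) <- contains code 6667/20000
  'b': [33/100 + 1/100*2/5, 33/100 + 1/100*1/1) = [167/500, 17/50)
  emit 'e', narrow to [333/1000, 167/500)
Step 4: interval [333/1000, 167/500), width = 167/500 - 333/1000 = 1/1000
  'c': [333/1000 + 1/1000*0/1, 333/1000 + 1/1000*3/10) = [333/1000, 3333/10000)
  'e': [333/1000 + 1/1000*3/10, 333/1000 + 1/1000*2/5) = [3333/10000, 1667/5000) <- contains code 6667/20000
  'b': [333/1000 + 1/1000*2/5, 333/1000 + 1/1000*1/1) = [1667/5000, 167/500)
  emit 'e', narrow to [3333/10000, 1667/5000)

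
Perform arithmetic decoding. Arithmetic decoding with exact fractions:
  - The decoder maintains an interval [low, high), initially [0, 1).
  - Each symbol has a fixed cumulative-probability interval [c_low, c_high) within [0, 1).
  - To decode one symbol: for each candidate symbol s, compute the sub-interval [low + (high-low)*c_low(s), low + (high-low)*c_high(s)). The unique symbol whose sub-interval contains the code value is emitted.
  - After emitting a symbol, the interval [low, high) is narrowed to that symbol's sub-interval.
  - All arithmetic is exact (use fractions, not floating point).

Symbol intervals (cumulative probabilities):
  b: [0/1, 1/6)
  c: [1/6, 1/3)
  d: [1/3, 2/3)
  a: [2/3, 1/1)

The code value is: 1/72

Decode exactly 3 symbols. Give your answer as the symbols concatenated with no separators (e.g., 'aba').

Answer: bbd

Derivation:
Step 1: interval [0/1, 1/1), width = 1/1 - 0/1 = 1/1
  'b': [0/1 + 1/1*0/1, 0/1 + 1/1*1/6) = [0/1, 1/6) <- contains code 1/72
  'c': [0/1 + 1/1*1/6, 0/1 + 1/1*1/3) = [1/6, 1/3)
  'd': [0/1 + 1/1*1/3, 0/1 + 1/1*2/3) = [1/3, 2/3)
  'a': [0/1 + 1/1*2/3, 0/1 + 1/1*1/1) = [2/3, 1/1)
  emit 'b', narrow to [0/1, 1/6)
Step 2: interval [0/1, 1/6), width = 1/6 - 0/1 = 1/6
  'b': [0/1 + 1/6*0/1, 0/1 + 1/6*1/6) = [0/1, 1/36) <- contains code 1/72
  'c': [0/1 + 1/6*1/6, 0/1 + 1/6*1/3) = [1/36, 1/18)
  'd': [0/1 + 1/6*1/3, 0/1 + 1/6*2/3) = [1/18, 1/9)
  'a': [0/1 + 1/6*2/3, 0/1 + 1/6*1/1) = [1/9, 1/6)
  emit 'b', narrow to [0/1, 1/36)
Step 3: interval [0/1, 1/36), width = 1/36 - 0/1 = 1/36
  'b': [0/1 + 1/36*0/1, 0/1 + 1/36*1/6) = [0/1, 1/216)
  'c': [0/1 + 1/36*1/6, 0/1 + 1/36*1/3) = [1/216, 1/108)
  'd': [0/1 + 1/36*1/3, 0/1 + 1/36*2/3) = [1/108, 1/54) <- contains code 1/72
  'a': [0/1 + 1/36*2/3, 0/1 + 1/36*1/1) = [1/54, 1/36)
  emit 'd', narrow to [1/108, 1/54)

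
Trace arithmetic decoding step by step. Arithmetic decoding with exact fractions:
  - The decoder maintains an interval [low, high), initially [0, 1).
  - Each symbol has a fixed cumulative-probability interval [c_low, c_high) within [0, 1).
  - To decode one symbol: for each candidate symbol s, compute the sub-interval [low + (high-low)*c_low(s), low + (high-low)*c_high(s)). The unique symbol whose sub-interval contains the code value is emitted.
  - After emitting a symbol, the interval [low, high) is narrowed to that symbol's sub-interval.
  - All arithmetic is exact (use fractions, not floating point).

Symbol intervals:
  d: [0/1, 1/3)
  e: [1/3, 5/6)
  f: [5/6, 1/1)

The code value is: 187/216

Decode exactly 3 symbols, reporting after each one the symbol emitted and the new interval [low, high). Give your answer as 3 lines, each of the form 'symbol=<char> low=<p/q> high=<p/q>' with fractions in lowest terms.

Answer: symbol=f low=5/6 high=1/1
symbol=d low=5/6 high=8/9
symbol=e low=23/27 high=95/108

Derivation:
Step 1: interval [0/1, 1/1), width = 1/1 - 0/1 = 1/1
  'd': [0/1 + 1/1*0/1, 0/1 + 1/1*1/3) = [0/1, 1/3)
  'e': [0/1 + 1/1*1/3, 0/1 + 1/1*5/6) = [1/3, 5/6)
  'f': [0/1 + 1/1*5/6, 0/1 + 1/1*1/1) = [5/6, 1/1) <- contains code 187/216
  emit 'f', narrow to [5/6, 1/1)
Step 2: interval [5/6, 1/1), width = 1/1 - 5/6 = 1/6
  'd': [5/6 + 1/6*0/1, 5/6 + 1/6*1/3) = [5/6, 8/9) <- contains code 187/216
  'e': [5/6 + 1/6*1/3, 5/6 + 1/6*5/6) = [8/9, 35/36)
  'f': [5/6 + 1/6*5/6, 5/6 + 1/6*1/1) = [35/36, 1/1)
  emit 'd', narrow to [5/6, 8/9)
Step 3: interval [5/6, 8/9), width = 8/9 - 5/6 = 1/18
  'd': [5/6 + 1/18*0/1, 5/6 + 1/18*1/3) = [5/6, 23/27)
  'e': [5/6 + 1/18*1/3, 5/6 + 1/18*5/6) = [23/27, 95/108) <- contains code 187/216
  'f': [5/6 + 1/18*5/6, 5/6 + 1/18*1/1) = [95/108, 8/9)
  emit 'e', narrow to [23/27, 95/108)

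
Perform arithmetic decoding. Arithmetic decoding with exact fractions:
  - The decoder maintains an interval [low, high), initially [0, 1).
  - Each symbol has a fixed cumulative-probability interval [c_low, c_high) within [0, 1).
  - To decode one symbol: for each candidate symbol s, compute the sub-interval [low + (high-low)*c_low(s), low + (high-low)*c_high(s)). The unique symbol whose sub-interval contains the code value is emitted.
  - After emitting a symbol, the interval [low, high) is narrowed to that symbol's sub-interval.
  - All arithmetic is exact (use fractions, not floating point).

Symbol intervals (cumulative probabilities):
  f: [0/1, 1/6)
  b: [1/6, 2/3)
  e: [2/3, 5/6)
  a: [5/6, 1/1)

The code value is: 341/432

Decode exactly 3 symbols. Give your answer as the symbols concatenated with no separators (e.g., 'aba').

Answer: eeb

Derivation:
Step 1: interval [0/1, 1/1), width = 1/1 - 0/1 = 1/1
  'f': [0/1 + 1/1*0/1, 0/1 + 1/1*1/6) = [0/1, 1/6)
  'b': [0/1 + 1/1*1/6, 0/1 + 1/1*2/3) = [1/6, 2/3)
  'e': [0/1 + 1/1*2/3, 0/1 + 1/1*5/6) = [2/3, 5/6) <- contains code 341/432
  'a': [0/1 + 1/1*5/6, 0/1 + 1/1*1/1) = [5/6, 1/1)
  emit 'e', narrow to [2/3, 5/6)
Step 2: interval [2/3, 5/6), width = 5/6 - 2/3 = 1/6
  'f': [2/3 + 1/6*0/1, 2/3 + 1/6*1/6) = [2/3, 25/36)
  'b': [2/3 + 1/6*1/6, 2/3 + 1/6*2/3) = [25/36, 7/9)
  'e': [2/3 + 1/6*2/3, 2/3 + 1/6*5/6) = [7/9, 29/36) <- contains code 341/432
  'a': [2/3 + 1/6*5/6, 2/3 + 1/6*1/1) = [29/36, 5/6)
  emit 'e', narrow to [7/9, 29/36)
Step 3: interval [7/9, 29/36), width = 29/36 - 7/9 = 1/36
  'f': [7/9 + 1/36*0/1, 7/9 + 1/36*1/6) = [7/9, 169/216)
  'b': [7/9 + 1/36*1/6, 7/9 + 1/36*2/3) = [169/216, 43/54) <- contains code 341/432
  'e': [7/9 + 1/36*2/3, 7/9 + 1/36*5/6) = [43/54, 173/216)
  'a': [7/9 + 1/36*5/6, 7/9 + 1/36*1/1) = [173/216, 29/36)
  emit 'b', narrow to [169/216, 43/54)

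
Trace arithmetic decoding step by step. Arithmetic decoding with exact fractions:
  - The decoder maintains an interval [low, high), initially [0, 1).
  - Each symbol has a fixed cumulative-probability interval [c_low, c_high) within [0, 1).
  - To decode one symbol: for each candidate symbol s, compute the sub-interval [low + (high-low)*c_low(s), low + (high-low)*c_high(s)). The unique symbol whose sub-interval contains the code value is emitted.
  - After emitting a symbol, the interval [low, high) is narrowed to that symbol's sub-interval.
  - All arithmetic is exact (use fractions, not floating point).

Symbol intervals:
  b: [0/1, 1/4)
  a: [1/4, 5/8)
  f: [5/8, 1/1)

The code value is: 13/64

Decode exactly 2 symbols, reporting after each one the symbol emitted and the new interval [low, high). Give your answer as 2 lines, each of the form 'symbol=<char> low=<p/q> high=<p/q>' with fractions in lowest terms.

Answer: symbol=b low=0/1 high=1/4
symbol=f low=5/32 high=1/4

Derivation:
Step 1: interval [0/1, 1/1), width = 1/1 - 0/1 = 1/1
  'b': [0/1 + 1/1*0/1, 0/1 + 1/1*1/4) = [0/1, 1/4) <- contains code 13/64
  'a': [0/1 + 1/1*1/4, 0/1 + 1/1*5/8) = [1/4, 5/8)
  'f': [0/1 + 1/1*5/8, 0/1 + 1/1*1/1) = [5/8, 1/1)
  emit 'b', narrow to [0/1, 1/4)
Step 2: interval [0/1, 1/4), width = 1/4 - 0/1 = 1/4
  'b': [0/1 + 1/4*0/1, 0/1 + 1/4*1/4) = [0/1, 1/16)
  'a': [0/1 + 1/4*1/4, 0/1 + 1/4*5/8) = [1/16, 5/32)
  'f': [0/1 + 1/4*5/8, 0/1 + 1/4*1/1) = [5/32, 1/4) <- contains code 13/64
  emit 'f', narrow to [5/32, 1/4)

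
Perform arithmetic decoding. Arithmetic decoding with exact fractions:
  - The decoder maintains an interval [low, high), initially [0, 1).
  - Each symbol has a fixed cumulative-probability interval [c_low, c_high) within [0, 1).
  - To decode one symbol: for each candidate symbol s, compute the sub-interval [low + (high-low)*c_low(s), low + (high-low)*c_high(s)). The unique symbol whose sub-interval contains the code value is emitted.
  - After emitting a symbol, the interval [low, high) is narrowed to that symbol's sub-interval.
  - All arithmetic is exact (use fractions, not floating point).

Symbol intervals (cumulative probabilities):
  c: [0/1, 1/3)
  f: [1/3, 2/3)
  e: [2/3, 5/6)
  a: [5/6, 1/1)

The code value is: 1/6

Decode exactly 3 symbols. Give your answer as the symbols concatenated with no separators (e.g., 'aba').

Answer: cff

Derivation:
Step 1: interval [0/1, 1/1), width = 1/1 - 0/1 = 1/1
  'c': [0/1 + 1/1*0/1, 0/1 + 1/1*1/3) = [0/1, 1/3) <- contains code 1/6
  'f': [0/1 + 1/1*1/3, 0/1 + 1/1*2/3) = [1/3, 2/3)
  'e': [0/1 + 1/1*2/3, 0/1 + 1/1*5/6) = [2/3, 5/6)
  'a': [0/1 + 1/1*5/6, 0/1 + 1/1*1/1) = [5/6, 1/1)
  emit 'c', narrow to [0/1, 1/3)
Step 2: interval [0/1, 1/3), width = 1/3 - 0/1 = 1/3
  'c': [0/1 + 1/3*0/1, 0/1 + 1/3*1/3) = [0/1, 1/9)
  'f': [0/1 + 1/3*1/3, 0/1 + 1/3*2/3) = [1/9, 2/9) <- contains code 1/6
  'e': [0/1 + 1/3*2/3, 0/1 + 1/3*5/6) = [2/9, 5/18)
  'a': [0/1 + 1/3*5/6, 0/1 + 1/3*1/1) = [5/18, 1/3)
  emit 'f', narrow to [1/9, 2/9)
Step 3: interval [1/9, 2/9), width = 2/9 - 1/9 = 1/9
  'c': [1/9 + 1/9*0/1, 1/9 + 1/9*1/3) = [1/9, 4/27)
  'f': [1/9 + 1/9*1/3, 1/9 + 1/9*2/3) = [4/27, 5/27) <- contains code 1/6
  'e': [1/9 + 1/9*2/3, 1/9 + 1/9*5/6) = [5/27, 11/54)
  'a': [1/9 + 1/9*5/6, 1/9 + 1/9*1/1) = [11/54, 2/9)
  emit 'f', narrow to [4/27, 5/27)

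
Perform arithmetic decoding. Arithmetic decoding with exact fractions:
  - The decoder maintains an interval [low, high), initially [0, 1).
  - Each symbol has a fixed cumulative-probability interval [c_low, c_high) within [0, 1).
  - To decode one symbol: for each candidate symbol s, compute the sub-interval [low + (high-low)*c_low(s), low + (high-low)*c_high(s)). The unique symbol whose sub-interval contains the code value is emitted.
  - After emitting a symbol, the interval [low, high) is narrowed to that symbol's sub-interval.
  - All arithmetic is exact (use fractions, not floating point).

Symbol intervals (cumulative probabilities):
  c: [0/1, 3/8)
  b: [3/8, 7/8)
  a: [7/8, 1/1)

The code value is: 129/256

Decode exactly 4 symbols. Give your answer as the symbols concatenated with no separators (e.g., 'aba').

Step 1: interval [0/1, 1/1), width = 1/1 - 0/1 = 1/1
  'c': [0/1 + 1/1*0/1, 0/1 + 1/1*3/8) = [0/1, 3/8)
  'b': [0/1 + 1/1*3/8, 0/1 + 1/1*7/8) = [3/8, 7/8) <- contains code 129/256
  'a': [0/1 + 1/1*7/8, 0/1 + 1/1*1/1) = [7/8, 1/1)
  emit 'b', narrow to [3/8, 7/8)
Step 2: interval [3/8, 7/8), width = 7/8 - 3/8 = 1/2
  'c': [3/8 + 1/2*0/1, 3/8 + 1/2*3/8) = [3/8, 9/16) <- contains code 129/256
  'b': [3/8 + 1/2*3/8, 3/8 + 1/2*7/8) = [9/16, 13/16)
  'a': [3/8 + 1/2*7/8, 3/8 + 1/2*1/1) = [13/16, 7/8)
  emit 'c', narrow to [3/8, 9/16)
Step 3: interval [3/8, 9/16), width = 9/16 - 3/8 = 3/16
  'c': [3/8 + 3/16*0/1, 3/8 + 3/16*3/8) = [3/8, 57/128)
  'b': [3/8 + 3/16*3/8, 3/8 + 3/16*7/8) = [57/128, 69/128) <- contains code 129/256
  'a': [3/8 + 3/16*7/8, 3/8 + 3/16*1/1) = [69/128, 9/16)
  emit 'b', narrow to [57/128, 69/128)
Step 4: interval [57/128, 69/128), width = 69/128 - 57/128 = 3/32
  'c': [57/128 + 3/32*0/1, 57/128 + 3/32*3/8) = [57/128, 123/256)
  'b': [57/128 + 3/32*3/8, 57/128 + 3/32*7/8) = [123/256, 135/256) <- contains code 129/256
  'a': [57/128 + 3/32*7/8, 57/128 + 3/32*1/1) = [135/256, 69/128)
  emit 'b', narrow to [123/256, 135/256)

Answer: bcbb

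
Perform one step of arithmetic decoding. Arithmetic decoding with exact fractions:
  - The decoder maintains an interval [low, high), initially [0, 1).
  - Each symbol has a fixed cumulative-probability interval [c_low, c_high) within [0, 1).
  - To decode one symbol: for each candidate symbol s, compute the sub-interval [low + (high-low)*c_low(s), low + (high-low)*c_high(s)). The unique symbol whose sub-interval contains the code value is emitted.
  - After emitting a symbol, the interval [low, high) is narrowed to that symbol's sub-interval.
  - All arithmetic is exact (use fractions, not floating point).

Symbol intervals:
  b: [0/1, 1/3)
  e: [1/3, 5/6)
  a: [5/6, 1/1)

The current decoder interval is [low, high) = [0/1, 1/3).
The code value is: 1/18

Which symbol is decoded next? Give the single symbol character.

Interval width = high − low = 1/3 − 0/1 = 1/3
Scaled code = (code − low) / width = (1/18 − 0/1) / 1/3 = 1/6
  b: [0/1, 1/3) ← scaled code falls here ✓
  e: [1/3, 5/6) 
  a: [5/6, 1/1) 

Answer: b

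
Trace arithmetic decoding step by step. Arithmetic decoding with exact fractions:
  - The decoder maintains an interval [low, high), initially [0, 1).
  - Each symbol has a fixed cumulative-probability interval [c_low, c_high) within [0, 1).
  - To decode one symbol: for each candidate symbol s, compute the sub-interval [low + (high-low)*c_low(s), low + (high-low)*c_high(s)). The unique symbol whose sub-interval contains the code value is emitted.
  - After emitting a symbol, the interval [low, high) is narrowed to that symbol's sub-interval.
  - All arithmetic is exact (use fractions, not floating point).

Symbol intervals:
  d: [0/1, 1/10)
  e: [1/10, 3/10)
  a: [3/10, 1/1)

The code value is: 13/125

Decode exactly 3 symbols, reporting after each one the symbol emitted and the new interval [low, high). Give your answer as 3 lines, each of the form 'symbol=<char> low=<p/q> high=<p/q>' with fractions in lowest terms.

Answer: symbol=e low=1/10 high=3/10
symbol=d low=1/10 high=3/25
symbol=e low=51/500 high=53/500

Derivation:
Step 1: interval [0/1, 1/1), width = 1/1 - 0/1 = 1/1
  'd': [0/1 + 1/1*0/1, 0/1 + 1/1*1/10) = [0/1, 1/10)
  'e': [0/1 + 1/1*1/10, 0/1 + 1/1*3/10) = [1/10, 3/10) <- contains code 13/125
  'a': [0/1 + 1/1*3/10, 0/1 + 1/1*1/1) = [3/10, 1/1)
  emit 'e', narrow to [1/10, 3/10)
Step 2: interval [1/10, 3/10), width = 3/10 - 1/10 = 1/5
  'd': [1/10 + 1/5*0/1, 1/10 + 1/5*1/10) = [1/10, 3/25) <- contains code 13/125
  'e': [1/10 + 1/5*1/10, 1/10 + 1/5*3/10) = [3/25, 4/25)
  'a': [1/10 + 1/5*3/10, 1/10 + 1/5*1/1) = [4/25, 3/10)
  emit 'd', narrow to [1/10, 3/25)
Step 3: interval [1/10, 3/25), width = 3/25 - 1/10 = 1/50
  'd': [1/10 + 1/50*0/1, 1/10 + 1/50*1/10) = [1/10, 51/500)
  'e': [1/10 + 1/50*1/10, 1/10 + 1/50*3/10) = [51/500, 53/500) <- contains code 13/125
  'a': [1/10 + 1/50*3/10, 1/10 + 1/50*1/1) = [53/500, 3/25)
  emit 'e', narrow to [51/500, 53/500)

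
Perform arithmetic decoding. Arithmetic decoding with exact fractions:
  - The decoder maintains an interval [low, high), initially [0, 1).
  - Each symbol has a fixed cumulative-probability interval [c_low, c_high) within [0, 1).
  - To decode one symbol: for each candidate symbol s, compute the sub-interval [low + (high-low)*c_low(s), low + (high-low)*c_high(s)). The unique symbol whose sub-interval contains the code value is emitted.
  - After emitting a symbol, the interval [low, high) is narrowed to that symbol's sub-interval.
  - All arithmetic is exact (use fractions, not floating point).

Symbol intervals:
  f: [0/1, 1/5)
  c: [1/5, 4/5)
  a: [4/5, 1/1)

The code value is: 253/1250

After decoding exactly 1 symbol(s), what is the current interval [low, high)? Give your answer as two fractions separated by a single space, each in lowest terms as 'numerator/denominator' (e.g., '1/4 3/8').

Step 1: interval [0/1, 1/1), width = 1/1 - 0/1 = 1/1
  'f': [0/1 + 1/1*0/1, 0/1 + 1/1*1/5) = [0/1, 1/5)
  'c': [0/1 + 1/1*1/5, 0/1 + 1/1*4/5) = [1/5, 4/5) <- contains code 253/1250
  'a': [0/1 + 1/1*4/5, 0/1 + 1/1*1/1) = [4/5, 1/1)
  emit 'c', narrow to [1/5, 4/5)

Answer: 1/5 4/5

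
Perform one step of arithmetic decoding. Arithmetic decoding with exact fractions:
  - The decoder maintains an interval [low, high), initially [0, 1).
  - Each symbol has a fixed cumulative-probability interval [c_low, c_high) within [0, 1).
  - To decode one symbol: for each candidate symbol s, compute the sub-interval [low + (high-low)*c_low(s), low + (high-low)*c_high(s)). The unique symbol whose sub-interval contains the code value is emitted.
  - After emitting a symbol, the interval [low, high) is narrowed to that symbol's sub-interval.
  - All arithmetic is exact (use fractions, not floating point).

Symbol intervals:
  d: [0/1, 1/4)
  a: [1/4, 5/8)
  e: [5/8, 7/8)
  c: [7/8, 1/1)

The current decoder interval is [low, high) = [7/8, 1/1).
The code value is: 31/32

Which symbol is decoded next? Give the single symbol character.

Answer: e

Derivation:
Interval width = high − low = 1/1 − 7/8 = 1/8
Scaled code = (code − low) / width = (31/32 − 7/8) / 1/8 = 3/4
  d: [0/1, 1/4) 
  a: [1/4, 5/8) 
  e: [5/8, 7/8) ← scaled code falls here ✓
  c: [7/8, 1/1) 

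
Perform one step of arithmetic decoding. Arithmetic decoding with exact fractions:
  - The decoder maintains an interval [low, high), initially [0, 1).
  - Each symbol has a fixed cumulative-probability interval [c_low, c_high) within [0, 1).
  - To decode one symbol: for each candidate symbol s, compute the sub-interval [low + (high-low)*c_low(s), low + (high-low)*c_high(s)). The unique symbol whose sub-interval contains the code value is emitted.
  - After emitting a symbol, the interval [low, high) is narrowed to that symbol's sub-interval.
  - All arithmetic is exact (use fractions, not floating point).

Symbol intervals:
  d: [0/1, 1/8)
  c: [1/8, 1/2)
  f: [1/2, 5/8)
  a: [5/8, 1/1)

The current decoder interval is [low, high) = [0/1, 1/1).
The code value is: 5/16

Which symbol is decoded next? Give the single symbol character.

Interval width = high − low = 1/1 − 0/1 = 1/1
Scaled code = (code − low) / width = (5/16 − 0/1) / 1/1 = 5/16
  d: [0/1, 1/8) 
  c: [1/8, 1/2) ← scaled code falls here ✓
  f: [1/2, 5/8) 
  a: [5/8, 1/1) 

Answer: c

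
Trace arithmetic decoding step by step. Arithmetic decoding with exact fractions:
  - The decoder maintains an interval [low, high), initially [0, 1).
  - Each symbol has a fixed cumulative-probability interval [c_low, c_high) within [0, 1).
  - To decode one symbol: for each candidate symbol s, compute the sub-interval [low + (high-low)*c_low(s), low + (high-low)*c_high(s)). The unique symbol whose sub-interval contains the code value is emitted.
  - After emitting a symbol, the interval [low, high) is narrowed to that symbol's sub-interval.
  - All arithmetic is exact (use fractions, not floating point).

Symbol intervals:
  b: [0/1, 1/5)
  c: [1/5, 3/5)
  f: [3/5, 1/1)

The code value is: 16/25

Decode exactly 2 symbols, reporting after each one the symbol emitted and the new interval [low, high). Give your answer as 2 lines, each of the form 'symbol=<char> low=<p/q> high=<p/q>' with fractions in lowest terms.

Step 1: interval [0/1, 1/1), width = 1/1 - 0/1 = 1/1
  'b': [0/1 + 1/1*0/1, 0/1 + 1/1*1/5) = [0/1, 1/5)
  'c': [0/1 + 1/1*1/5, 0/1 + 1/1*3/5) = [1/5, 3/5)
  'f': [0/1 + 1/1*3/5, 0/1 + 1/1*1/1) = [3/5, 1/1) <- contains code 16/25
  emit 'f', narrow to [3/5, 1/1)
Step 2: interval [3/5, 1/1), width = 1/1 - 3/5 = 2/5
  'b': [3/5 + 2/5*0/1, 3/5 + 2/5*1/5) = [3/5, 17/25) <- contains code 16/25
  'c': [3/5 + 2/5*1/5, 3/5 + 2/5*3/5) = [17/25, 21/25)
  'f': [3/5 + 2/5*3/5, 3/5 + 2/5*1/1) = [21/25, 1/1)
  emit 'b', narrow to [3/5, 17/25)

Answer: symbol=f low=3/5 high=1/1
symbol=b low=3/5 high=17/25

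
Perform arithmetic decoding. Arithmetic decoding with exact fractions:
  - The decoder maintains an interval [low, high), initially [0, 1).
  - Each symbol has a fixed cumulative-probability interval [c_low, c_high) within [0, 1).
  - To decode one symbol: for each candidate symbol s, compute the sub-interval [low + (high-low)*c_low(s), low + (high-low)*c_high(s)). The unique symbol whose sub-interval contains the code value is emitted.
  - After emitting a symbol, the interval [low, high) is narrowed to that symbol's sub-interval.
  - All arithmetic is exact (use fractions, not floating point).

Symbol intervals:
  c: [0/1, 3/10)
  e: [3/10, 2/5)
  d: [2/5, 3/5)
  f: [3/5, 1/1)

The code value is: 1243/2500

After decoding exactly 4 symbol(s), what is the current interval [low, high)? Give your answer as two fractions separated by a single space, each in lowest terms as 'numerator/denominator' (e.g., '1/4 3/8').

Step 1: interval [0/1, 1/1), width = 1/1 - 0/1 = 1/1
  'c': [0/1 + 1/1*0/1, 0/1 + 1/1*3/10) = [0/1, 3/10)
  'e': [0/1 + 1/1*3/10, 0/1 + 1/1*2/5) = [3/10, 2/5)
  'd': [0/1 + 1/1*2/5, 0/1 + 1/1*3/5) = [2/5, 3/5) <- contains code 1243/2500
  'f': [0/1 + 1/1*3/5, 0/1 + 1/1*1/1) = [3/5, 1/1)
  emit 'd', narrow to [2/5, 3/5)
Step 2: interval [2/5, 3/5), width = 3/5 - 2/5 = 1/5
  'c': [2/5 + 1/5*0/1, 2/5 + 1/5*3/10) = [2/5, 23/50)
  'e': [2/5 + 1/5*3/10, 2/5 + 1/5*2/5) = [23/50, 12/25)
  'd': [2/5 + 1/5*2/5, 2/5 + 1/5*3/5) = [12/25, 13/25) <- contains code 1243/2500
  'f': [2/5 + 1/5*3/5, 2/5 + 1/5*1/1) = [13/25, 3/5)
  emit 'd', narrow to [12/25, 13/25)
Step 3: interval [12/25, 13/25), width = 13/25 - 12/25 = 1/25
  'c': [12/25 + 1/25*0/1, 12/25 + 1/25*3/10) = [12/25, 123/250)
  'e': [12/25 + 1/25*3/10, 12/25 + 1/25*2/5) = [123/250, 62/125)
  'd': [12/25 + 1/25*2/5, 12/25 + 1/25*3/5) = [62/125, 63/125) <- contains code 1243/2500
  'f': [12/25 + 1/25*3/5, 12/25 + 1/25*1/1) = [63/125, 13/25)
  emit 'd', narrow to [62/125, 63/125)
Step 4: interval [62/125, 63/125), width = 63/125 - 62/125 = 1/125
  'c': [62/125 + 1/125*0/1, 62/125 + 1/125*3/10) = [62/125, 623/1250) <- contains code 1243/2500
  'e': [62/125 + 1/125*3/10, 62/125 + 1/125*2/5) = [623/1250, 312/625)
  'd': [62/125 + 1/125*2/5, 62/125 + 1/125*3/5) = [312/625, 313/625)
  'f': [62/125 + 1/125*3/5, 62/125 + 1/125*1/1) = [313/625, 63/125)
  emit 'c', narrow to [62/125, 623/1250)

Answer: 62/125 623/1250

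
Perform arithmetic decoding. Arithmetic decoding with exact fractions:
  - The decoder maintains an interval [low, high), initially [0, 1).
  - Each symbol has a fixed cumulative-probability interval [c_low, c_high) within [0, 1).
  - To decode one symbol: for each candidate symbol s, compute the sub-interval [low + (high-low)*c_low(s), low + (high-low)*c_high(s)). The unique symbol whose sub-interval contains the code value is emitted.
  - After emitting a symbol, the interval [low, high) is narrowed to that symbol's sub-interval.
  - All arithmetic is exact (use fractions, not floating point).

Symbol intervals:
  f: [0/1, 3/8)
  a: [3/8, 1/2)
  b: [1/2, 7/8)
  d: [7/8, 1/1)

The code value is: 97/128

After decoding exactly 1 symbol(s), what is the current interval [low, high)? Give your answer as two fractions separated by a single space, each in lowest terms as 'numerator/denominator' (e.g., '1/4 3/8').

Step 1: interval [0/1, 1/1), width = 1/1 - 0/1 = 1/1
  'f': [0/1 + 1/1*0/1, 0/1 + 1/1*3/8) = [0/1, 3/8)
  'a': [0/1 + 1/1*3/8, 0/1 + 1/1*1/2) = [3/8, 1/2)
  'b': [0/1 + 1/1*1/2, 0/1 + 1/1*7/8) = [1/2, 7/8) <- contains code 97/128
  'd': [0/1 + 1/1*7/8, 0/1 + 1/1*1/1) = [7/8, 1/1)
  emit 'b', narrow to [1/2, 7/8)

Answer: 1/2 7/8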